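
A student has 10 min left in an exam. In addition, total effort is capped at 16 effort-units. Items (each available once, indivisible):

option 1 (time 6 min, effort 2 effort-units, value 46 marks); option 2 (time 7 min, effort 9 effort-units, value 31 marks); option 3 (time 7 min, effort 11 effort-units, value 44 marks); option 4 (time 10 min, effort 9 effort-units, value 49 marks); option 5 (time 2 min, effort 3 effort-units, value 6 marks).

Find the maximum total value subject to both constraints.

52 marks

Feasible sets respecting both limits:
- option 1+option 5: time 8, effort 5, value 52
- option 3+option 5: time 9, effort 14, value 50
- option 4: time 10, effort 9, value 49
Best: 52 marks.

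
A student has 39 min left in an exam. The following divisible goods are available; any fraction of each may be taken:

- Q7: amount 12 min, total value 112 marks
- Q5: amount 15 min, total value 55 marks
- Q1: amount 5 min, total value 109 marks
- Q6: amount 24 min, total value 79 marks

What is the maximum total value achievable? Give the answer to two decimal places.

Take in order of value per unit:
- Q1 (109/5 per unit): all 5 → value 109, running total 109.00
- Q7 (112/12 per unit): all 12 → value 112, running total 221.00
- Q5 (55/15 per unit): all 15 → value 55, running total 276.00
- Q6 (79/24 per unit): 7 of 24 → value 7×79/24 = 23.0417, running total 299.04
Total 299.04.

299.04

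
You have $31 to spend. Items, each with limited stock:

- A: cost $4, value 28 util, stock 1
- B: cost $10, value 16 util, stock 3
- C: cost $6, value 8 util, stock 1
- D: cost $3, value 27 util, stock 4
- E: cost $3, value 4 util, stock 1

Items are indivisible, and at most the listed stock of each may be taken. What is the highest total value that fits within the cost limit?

Best selections within cost 31 and stock limits:
- 1×A + 1×B + 4×D + 1×E: cost 29, value 156
- 1×A + 1×B + 4×D: cost 26, value 152
Best: 156 util.

156 util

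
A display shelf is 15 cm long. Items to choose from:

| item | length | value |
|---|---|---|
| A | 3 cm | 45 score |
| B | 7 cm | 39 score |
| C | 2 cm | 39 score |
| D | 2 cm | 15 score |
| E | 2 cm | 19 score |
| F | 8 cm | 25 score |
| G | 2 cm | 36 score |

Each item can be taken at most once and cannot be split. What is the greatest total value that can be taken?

Check high-value combinations within 15 cm:
- A+B+C+G: length 3+7+2+2=14, value 45+39+39+36=159
- A+C+D+E+G: length 3+2+2+2+2=11, value 45+39+15+19+36=154
- B+C+D+E+G: length 7+2+2+2+2=15, value 39+39+15+19+36=148
- A+C+F+G: length 3+2+8+2=15, value 45+39+25+36=145
Best: 159 score.

159 score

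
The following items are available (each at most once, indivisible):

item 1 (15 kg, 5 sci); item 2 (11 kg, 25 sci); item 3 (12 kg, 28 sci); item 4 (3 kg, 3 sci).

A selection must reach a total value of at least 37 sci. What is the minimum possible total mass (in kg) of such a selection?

23

Subsets with value ≥ 37, sorted by total mass:
- item 2+item 3: mass 23, value 53
- item 2+item 3+item 4: mass 26, value 56
- item 1+item 2+item 3: mass 38, value 58
Minimum mass: 23 kg.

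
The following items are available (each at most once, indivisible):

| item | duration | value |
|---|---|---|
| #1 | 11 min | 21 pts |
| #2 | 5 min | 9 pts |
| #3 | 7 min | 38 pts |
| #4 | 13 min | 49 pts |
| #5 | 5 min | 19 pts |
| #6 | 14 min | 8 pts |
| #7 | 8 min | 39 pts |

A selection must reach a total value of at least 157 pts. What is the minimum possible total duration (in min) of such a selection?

Subsets with value ≥ 157, sorted by total duration:
- #1+#3+#4+#5+#7: duration 44, value 166
- #1+#2+#3+#4+#5+#7: duration 49, value 175
Minimum duration: 44 min.

44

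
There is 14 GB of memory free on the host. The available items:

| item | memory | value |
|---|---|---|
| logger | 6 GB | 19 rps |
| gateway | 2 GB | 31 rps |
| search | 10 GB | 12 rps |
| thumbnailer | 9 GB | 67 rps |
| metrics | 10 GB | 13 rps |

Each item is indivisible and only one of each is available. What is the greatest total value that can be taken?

Check high-value combinations within 14 GB:
- gateway+thumbnailer: memory 2+9=11, value 31+67=98
- thumbnailer: memory 9, value 67
- logger+gateway: memory 6+2=8, value 19+31=50
- gateway+metrics: memory 2+10=12, value 31+13=44
Best: 98 rps.

98 rps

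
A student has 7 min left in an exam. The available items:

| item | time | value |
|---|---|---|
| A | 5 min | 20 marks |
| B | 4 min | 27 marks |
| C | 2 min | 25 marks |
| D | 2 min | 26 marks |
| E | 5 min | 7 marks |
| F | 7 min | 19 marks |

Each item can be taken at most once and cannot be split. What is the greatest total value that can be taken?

53 marks

Check high-value combinations within 7 min:
- B+D: time 4+2=6, value 27+26=53
- B+C: time 4+2=6, value 27+25=52
- C+D: time 2+2=4, value 25+26=51
Best: 53 marks.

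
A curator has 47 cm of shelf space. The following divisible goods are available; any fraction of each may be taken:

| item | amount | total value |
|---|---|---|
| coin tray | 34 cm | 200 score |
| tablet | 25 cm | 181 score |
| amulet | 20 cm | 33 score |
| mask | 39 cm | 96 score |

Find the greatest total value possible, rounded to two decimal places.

310.41

Take in order of value per unit:
- tablet (181/25 per unit): all 25 → value 181, running total 181.00
- coin tray (200/34 per unit): 22 of 34 → value 22×200/34 = 129.4118, running total 310.41
Total 310.41.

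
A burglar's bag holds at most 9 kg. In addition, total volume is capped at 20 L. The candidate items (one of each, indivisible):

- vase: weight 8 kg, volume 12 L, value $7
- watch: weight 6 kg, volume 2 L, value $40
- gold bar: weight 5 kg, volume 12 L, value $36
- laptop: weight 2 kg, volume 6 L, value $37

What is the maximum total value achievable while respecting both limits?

Feasible sets respecting both limits:
- watch+laptop: weight 8, volume 8, value 77
- gold bar+laptop: weight 7, volume 18, value 73
- watch: weight 6, volume 2, value 40
Best: $77.

$77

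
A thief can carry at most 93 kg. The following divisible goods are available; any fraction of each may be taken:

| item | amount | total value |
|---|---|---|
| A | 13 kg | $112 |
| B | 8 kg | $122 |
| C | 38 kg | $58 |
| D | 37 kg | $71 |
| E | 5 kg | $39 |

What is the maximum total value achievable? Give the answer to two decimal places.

389.79

Take in order of value per unit:
- B (122/8 per unit): all 8 → value 122, running total 122.00
- A (112/13 per unit): all 13 → value 112, running total 234.00
- E (39/5 per unit): all 5 → value 39, running total 273.00
- D (71/37 per unit): all 37 → value 71, running total 344.00
- C (58/38 per unit): 30 of 38 → value 30×58/38 = 45.7895, running total 389.79
Total 389.79.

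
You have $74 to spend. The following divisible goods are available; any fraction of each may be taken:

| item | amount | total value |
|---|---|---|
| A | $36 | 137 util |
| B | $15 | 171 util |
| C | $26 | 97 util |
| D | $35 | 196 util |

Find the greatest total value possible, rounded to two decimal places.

Take in order of value per unit:
- B (171/15 per unit): all 15 → value 171, running total 171.00
- D (196/35 per unit): all 35 → value 196, running total 367.00
- A (137/36 per unit): 24 of 36 → value 24×137/36 = 91.3333, running total 458.33
Total 458.33.

458.33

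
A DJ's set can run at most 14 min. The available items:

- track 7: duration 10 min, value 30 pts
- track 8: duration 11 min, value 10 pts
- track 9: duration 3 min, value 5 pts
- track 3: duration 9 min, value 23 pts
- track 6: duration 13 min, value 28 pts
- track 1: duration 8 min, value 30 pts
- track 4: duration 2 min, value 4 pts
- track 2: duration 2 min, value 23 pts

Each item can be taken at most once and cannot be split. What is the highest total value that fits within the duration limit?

Check high-value combinations within 14 min:
- track 9+track 1+track 2: duration 3+8+2=13, value 5+30+23=58
- track 1+track 4+track 2: duration 8+2+2=12, value 30+4+23=57
- track 7+track 4+track 2: duration 10+2+2=14, value 30+4+23=57
Best: 58 pts.

58 pts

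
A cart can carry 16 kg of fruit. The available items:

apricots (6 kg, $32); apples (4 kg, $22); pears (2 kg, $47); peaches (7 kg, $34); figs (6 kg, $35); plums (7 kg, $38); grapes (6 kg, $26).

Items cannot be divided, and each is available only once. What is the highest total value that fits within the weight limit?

$120

This is a 0/1 knapsack; check combinations near the capacity.
- pears+figs+plums: weight 2+6+7=15, value 47+35+38=120
- pears+peaches+plums: weight 2+7+7=16, value 47+34+38=119
- apricots+pears+plums: weight 6+2+7=15, value 32+47+38=117
- pears+peaches+figs: weight 2+7+6=15, value 47+34+35=116
- apricots+pears+figs: weight 6+2+6=14, value 32+47+35=114
Best: $120.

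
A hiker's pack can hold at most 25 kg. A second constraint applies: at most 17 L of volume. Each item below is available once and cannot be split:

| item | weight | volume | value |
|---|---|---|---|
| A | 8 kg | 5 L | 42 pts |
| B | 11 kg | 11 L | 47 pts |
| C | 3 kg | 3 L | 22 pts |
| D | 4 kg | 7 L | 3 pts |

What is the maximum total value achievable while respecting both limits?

Feasible sets respecting both limits:
- A+B: weight 19, volume 16, value 89
- B+C: weight 14, volume 14, value 69
- A+C+D: weight 15, volume 15, value 67
- A+C: weight 11, volume 8, value 64
Best: 89 pts.

89 pts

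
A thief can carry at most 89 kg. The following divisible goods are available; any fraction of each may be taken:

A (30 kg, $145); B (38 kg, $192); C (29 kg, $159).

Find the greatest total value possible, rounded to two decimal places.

Take in order of value per unit:
- C (159/29 per unit): all 29 → value 159, running total 159.00
- B (192/38 per unit): all 38 → value 192, running total 351.00
- A (145/30 per unit): 22 of 30 → value 22×145/30 = 106.3333, running total 457.33
Total 457.33.

457.33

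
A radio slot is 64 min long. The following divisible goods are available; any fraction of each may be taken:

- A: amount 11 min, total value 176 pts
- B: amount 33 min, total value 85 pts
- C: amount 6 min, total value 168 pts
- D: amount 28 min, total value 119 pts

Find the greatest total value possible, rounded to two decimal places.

Take in order of value per unit:
- C (168/6 per unit): all 6 → value 168, running total 168.00
- A (176/11 per unit): all 11 → value 176, running total 344.00
- D (119/28 per unit): all 28 → value 119, running total 463.00
- B (85/33 per unit): 19 of 33 → value 19×85/33 = 48.9394, running total 511.94
Total 511.94.

511.94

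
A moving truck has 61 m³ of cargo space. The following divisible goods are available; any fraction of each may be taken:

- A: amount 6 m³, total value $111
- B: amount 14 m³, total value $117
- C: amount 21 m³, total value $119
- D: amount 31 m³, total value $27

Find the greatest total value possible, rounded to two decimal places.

364.42

Take in order of value per unit:
- A (111/6 per unit): all 6 → value 111, running total 111.00
- B (117/14 per unit): all 14 → value 117, running total 228.00
- C (119/21 per unit): all 21 → value 119, running total 347.00
- D (27/31 per unit): 20 of 31 → value 20×27/31 = 17.4194, running total 364.42
Total 364.42.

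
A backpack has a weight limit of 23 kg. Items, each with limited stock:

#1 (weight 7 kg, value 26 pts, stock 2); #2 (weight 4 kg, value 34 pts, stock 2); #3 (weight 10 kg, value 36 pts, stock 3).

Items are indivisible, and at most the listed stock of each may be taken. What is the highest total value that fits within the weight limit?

Top feasible selections:
- 2×#1 + 2×#2: weight 22, value 120
- 2×#2 + 1×#3: weight 18, value 104
- 1×#1 + 1×#2 + 1×#3: weight 21, value 96
- 1×#1 + 2×#2: weight 15, value 94
Best: 120 pts.

120 pts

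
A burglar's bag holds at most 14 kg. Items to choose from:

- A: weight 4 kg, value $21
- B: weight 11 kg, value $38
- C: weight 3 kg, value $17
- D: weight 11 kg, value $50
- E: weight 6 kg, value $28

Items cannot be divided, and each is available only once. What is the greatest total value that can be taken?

Check high-value combinations within 14 kg:
- C+D: weight 3+11=14, value 17+50=67
- A+C+E: weight 4+3+6=13, value 21+17+28=66
- B+C: weight 11+3=14, value 38+17=55
- D: weight 11, value 50
Best: $67.

$67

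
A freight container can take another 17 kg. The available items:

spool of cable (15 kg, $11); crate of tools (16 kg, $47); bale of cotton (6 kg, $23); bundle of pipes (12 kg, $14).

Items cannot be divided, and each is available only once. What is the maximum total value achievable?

$47

Check high-value combinations within 17 kg:
- crate of tools: weight 16, value 47
- bale of cotton: weight 6, value 23
- bundle of pipes: weight 12, value 14
Best: $47.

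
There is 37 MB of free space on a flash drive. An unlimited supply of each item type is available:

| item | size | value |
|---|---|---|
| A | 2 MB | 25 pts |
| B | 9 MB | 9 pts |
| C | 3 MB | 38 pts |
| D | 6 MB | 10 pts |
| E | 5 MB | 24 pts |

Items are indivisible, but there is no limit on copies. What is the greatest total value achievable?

Best value-per-unit is C at 38/3; filling with it alone gives 12×38 = 456.
Optimal mix: 2×A + 11×C → size 37, value 468.

468 pts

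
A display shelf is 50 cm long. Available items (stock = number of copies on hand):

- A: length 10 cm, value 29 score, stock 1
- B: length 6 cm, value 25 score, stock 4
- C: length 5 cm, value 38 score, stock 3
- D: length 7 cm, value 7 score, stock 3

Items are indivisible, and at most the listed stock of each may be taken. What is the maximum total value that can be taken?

Best selections within length 50 and stock limits:
- 1×A + 4×B + 3×C: length 49, value 243
- 1×A + 3×B + 3×C + 1×D: length 50, value 225
- 4×B + 3×C + 1×D: length 46, value 221
Best: 243 score.

243 score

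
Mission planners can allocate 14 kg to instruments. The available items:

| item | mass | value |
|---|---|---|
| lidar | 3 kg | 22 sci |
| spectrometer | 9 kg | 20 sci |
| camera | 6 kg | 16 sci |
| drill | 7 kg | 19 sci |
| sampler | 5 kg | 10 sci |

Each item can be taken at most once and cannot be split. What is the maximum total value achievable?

Check high-value combinations within 14 kg:
- lidar+camera+sampler: mass 3+6+5=14, value 22+16+10=48
- lidar+spectrometer: mass 3+9=12, value 22+20=42
- lidar+drill: mass 3+7=10, value 22+19=41
- lidar+camera: mass 3+6=9, value 22+16=38
Best: 48 sci.

48 sci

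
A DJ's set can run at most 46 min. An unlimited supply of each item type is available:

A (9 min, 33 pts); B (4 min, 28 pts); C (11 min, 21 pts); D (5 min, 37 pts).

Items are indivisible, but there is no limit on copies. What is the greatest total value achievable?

334 pts

Best value-per-unit is D at 37/5; filling with it alone gives 9×37 = 333.
Optimal mix: 4×B + 6×D → duration 46, value 334.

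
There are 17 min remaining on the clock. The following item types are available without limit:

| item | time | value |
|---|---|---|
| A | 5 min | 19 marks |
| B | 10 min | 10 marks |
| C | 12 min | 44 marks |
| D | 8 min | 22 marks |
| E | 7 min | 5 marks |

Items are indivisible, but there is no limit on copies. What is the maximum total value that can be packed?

63 marks

Best value-per-unit is A at 19/5; filling with it alone gives 3×19 = 57.
Optimal mix: 1×A + 1×C → time 17, value 63.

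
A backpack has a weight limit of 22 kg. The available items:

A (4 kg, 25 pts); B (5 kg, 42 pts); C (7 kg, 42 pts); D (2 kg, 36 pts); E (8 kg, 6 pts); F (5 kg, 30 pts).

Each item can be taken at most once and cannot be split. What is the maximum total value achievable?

150 pts

Check high-value combinations within 22 kg:
- B+C+D+F: weight 5+7+2+5=19, value 42+42+36+30=150
- A+B+C+D: weight 4+5+7+2=18, value 25+42+42+36=145
- A+B+C+F: weight 4+5+7+5=21, value 25+42+42+30=139
- A+B+D+F: weight 4+5+2+5=16, value 25+42+36+30=133
Best: 150 pts.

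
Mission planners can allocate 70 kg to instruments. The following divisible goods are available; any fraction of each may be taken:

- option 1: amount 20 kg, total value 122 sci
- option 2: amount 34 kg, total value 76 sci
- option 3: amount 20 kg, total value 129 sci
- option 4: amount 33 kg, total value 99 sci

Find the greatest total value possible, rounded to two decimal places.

341.00

Take in order of value per unit:
- option 3 (129/20 per unit): all 20 → value 129, running total 129.00
- option 1 (122/20 per unit): all 20 → value 122, running total 251.00
- option 4 (99/33 per unit): 30 of 33 → value 30×99/33 = 90.0000, running total 341.00
Total 341.00.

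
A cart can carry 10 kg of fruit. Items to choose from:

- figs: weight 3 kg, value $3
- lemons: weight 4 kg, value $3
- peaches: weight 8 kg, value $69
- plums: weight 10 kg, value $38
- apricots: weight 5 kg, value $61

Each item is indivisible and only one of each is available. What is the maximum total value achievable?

$69

Check high-value combinations within 10 kg:
- peaches: weight 8, value 69
- figs+apricots: weight 3+5=8, value 3+61=64
- lemons+apricots: weight 4+5=9, value 3+61=64
Best: $69.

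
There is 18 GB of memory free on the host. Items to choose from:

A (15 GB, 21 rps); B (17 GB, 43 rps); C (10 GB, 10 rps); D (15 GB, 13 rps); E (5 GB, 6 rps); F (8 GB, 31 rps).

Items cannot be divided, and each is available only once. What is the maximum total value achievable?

Check high-value combinations within 18 GB:
- B: memory 17, value 43
- C+F: memory 10+8=18, value 10+31=41
- E+F: memory 5+8=13, value 6+31=37
Best: 43 rps.

43 rps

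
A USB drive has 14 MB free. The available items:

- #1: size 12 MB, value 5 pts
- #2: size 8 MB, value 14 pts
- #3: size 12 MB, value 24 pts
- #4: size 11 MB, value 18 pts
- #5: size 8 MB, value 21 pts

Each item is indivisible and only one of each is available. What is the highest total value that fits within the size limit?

This is a 0/1 knapsack; check combinations near the capacity.
- #3: size 12, value 24
- #5: size 8, value 21
- #4: size 11, value 18
Best: 24 pts.

24 pts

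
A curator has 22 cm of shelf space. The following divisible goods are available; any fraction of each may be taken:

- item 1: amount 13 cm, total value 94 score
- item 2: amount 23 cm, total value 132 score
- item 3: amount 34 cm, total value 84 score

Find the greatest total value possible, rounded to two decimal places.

Take in order of value per unit:
- item 1 (94/13 per unit): all 13 → value 94, running total 94.00
- item 2 (132/23 per unit): 9 of 23 → value 9×132/23 = 51.6522, running total 145.65
Total 145.65.

145.65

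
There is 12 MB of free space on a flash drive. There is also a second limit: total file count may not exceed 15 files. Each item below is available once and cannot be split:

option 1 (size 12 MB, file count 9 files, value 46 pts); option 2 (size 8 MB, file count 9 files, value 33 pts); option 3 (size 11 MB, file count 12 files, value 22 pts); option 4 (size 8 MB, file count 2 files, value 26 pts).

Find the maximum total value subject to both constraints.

Feasible sets respecting both limits:
- option 1: size 12, file count 9, value 46
- option 2: size 8, file count 9, value 33
- option 4: size 8, file count 2, value 26
Best: 46 pts.

46 pts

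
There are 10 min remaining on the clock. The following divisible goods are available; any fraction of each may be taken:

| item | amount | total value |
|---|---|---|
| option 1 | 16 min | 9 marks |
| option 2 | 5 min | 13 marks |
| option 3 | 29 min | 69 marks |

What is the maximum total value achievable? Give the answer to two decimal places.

24.90

Take in order of value per unit:
- option 2 (13/5 per unit): all 5 → value 13, running total 13.00
- option 3 (69/29 per unit): 5 of 29 → value 5×69/29 = 11.8966, running total 24.90
Total 24.90.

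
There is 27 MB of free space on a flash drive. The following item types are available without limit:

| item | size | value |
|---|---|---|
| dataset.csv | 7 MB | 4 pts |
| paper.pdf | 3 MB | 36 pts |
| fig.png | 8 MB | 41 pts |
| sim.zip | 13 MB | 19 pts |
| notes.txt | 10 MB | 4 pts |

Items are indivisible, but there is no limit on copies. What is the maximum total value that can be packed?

Best value-per-unit is paper.pdf at 36/3, and filling with it alone uses size 9×3=27. No mix of the others beats 9×36 = 324.

324 pts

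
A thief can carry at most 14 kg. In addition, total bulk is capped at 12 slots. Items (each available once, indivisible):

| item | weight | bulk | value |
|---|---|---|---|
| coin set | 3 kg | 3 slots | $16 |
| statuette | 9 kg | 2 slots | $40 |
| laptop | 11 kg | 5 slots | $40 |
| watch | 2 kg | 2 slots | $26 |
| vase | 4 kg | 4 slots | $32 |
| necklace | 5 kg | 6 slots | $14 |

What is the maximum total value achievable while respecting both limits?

$82

Feasible sets respecting both limits:
- coin set+statuette+watch: weight 14, bulk 7, value 82
- coin set+watch+vase: weight 9, bulk 9, value 74
- statuette+vase: weight 13, bulk 6, value 72
- watch+vase+necklace: weight 11, bulk 12, value 72
Best: $82.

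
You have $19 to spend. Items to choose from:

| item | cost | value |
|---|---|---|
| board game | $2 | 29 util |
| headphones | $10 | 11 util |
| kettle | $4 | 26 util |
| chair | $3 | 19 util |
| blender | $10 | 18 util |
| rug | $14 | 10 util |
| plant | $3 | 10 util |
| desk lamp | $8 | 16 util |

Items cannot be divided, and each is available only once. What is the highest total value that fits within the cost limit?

Check high-value combinations within $19:
- board game+kettle+chair+blender: cost 2+4+3+10=19, value 29+26+19+18=92
- board game+kettle+chair+desk lamp: cost 2+4+3+8=17, value 29+26+19+16=90
- board game+headphones+kettle+chair: cost 2+10+4+3=19, value 29+11+26+19=85
- board game+kettle+chair+plant: cost 2+4+3+3=12, value 29+26+19+10=84
Best: 92 util.

92 util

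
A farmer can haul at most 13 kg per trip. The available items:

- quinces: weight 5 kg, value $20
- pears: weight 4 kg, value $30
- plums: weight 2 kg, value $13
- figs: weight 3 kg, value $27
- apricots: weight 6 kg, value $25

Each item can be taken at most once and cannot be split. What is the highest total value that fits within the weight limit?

This is a 0/1 knapsack; check combinations near the capacity.
- pears+figs+apricots: weight 4+3+6=13, value 30+27+25=82
- quinces+pears+figs: weight 5+4+3=12, value 20+30+27=77
- pears+plums+figs: weight 4+2+3=9, value 30+13+27=70
Best: $82.

$82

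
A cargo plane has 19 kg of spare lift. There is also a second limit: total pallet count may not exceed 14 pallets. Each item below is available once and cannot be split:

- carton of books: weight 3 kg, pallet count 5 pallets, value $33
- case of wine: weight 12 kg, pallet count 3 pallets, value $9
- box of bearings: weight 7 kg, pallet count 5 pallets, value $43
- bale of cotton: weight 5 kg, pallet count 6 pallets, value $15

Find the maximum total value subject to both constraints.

Feasible sets respecting both limits:
- carton of books+box of bearings: weight 10, pallet count 10, value 76
- box of bearings+bale of cotton: weight 12, pallet count 11, value 58
- case of wine+box of bearings: weight 19, pallet count 8, value 52
- carton of books+bale of cotton: weight 8, pallet count 11, value 48
Best: $76.

$76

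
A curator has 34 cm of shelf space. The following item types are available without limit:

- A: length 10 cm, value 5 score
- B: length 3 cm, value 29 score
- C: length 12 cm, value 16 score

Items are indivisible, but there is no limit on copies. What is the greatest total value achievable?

319 score

Best value-per-unit is B at 29/3, and filling with it alone uses length 11×3=33. No mix of the others beats 11×29 = 319.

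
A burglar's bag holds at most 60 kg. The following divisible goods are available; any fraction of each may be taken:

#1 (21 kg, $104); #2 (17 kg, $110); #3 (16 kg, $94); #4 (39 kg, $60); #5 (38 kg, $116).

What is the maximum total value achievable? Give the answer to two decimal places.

Take in order of value per unit:
- #2 (110/17 per unit): all 17 → value 110, running total 110.00
- #3 (94/16 per unit): all 16 → value 94, running total 204.00
- #1 (104/21 per unit): all 21 → value 104, running total 308.00
- #5 (116/38 per unit): 6 of 38 → value 6×116/38 = 18.3158, running total 326.32
Total 326.32.

326.32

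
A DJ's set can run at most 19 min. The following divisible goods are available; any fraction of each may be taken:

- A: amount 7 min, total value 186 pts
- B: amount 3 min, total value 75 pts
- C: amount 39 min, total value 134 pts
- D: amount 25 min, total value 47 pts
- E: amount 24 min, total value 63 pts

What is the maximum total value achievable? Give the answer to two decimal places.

Take in order of value per unit:
- A (186/7 per unit): all 7 → value 186, running total 186.00
- B (75/3 per unit): all 3 → value 75, running total 261.00
- C (134/39 per unit): 9 of 39 → value 9×134/39 = 30.9231, running total 291.92
Total 291.92.

291.92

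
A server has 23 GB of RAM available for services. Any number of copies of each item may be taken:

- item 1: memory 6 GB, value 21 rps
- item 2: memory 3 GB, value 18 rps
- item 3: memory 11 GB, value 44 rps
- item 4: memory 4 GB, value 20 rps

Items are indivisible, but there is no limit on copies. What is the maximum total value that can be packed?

130 rps

Best value-per-unit is item 2 at 18/3; filling with it alone gives 7×18 = 126.
Optimal mix: 5×item 2 + 2×item 4 → memory 23, value 130.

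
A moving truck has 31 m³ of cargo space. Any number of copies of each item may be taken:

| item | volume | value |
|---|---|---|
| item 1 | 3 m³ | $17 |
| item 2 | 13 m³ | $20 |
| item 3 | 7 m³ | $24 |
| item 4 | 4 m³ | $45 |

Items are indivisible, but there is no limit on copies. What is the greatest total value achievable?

$332

Best value-per-unit is item 4 at 45/4; filling with it alone gives 7×45 = 315.
Optimal mix: 1×item 1 + 7×item 4 → volume 31, value 332.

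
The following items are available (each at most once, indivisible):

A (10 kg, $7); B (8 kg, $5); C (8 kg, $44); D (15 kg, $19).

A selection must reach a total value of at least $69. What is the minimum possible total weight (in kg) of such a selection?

33

Subsets with value ≥ 69, sorted by total weight:
- A+C+D: weight 33, value 70
- A+B+C+D: weight 41, value 75
Minimum weight: 33 kg.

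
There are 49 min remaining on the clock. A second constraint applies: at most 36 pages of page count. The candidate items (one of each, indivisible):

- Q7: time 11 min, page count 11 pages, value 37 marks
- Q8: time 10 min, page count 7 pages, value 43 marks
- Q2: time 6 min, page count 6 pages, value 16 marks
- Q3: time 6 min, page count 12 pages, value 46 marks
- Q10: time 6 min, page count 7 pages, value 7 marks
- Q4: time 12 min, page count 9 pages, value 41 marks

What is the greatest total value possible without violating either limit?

146 marks

Feasible sets respecting both limits:
- Q8+Q2+Q3+Q4: time 34, page count 34, value 146
- Q7+Q8+Q2+Q3: time 33, page count 36, value 142
- Q7+Q8+Q2+Q4: time 39, page count 33, value 137
Best: 146 marks.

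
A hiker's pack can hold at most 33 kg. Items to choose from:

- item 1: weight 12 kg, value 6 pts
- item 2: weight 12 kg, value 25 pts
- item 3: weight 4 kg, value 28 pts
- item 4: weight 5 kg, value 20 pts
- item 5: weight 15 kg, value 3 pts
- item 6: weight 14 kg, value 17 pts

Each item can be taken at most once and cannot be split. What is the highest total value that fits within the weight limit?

79 pts

Check high-value combinations within 33 kg:
- item 1+item 2+item 3+item 4: weight 12+12+4+5=33, value 6+25+28+20=79
- item 2+item 3+item 4: weight 12+4+5=21, value 25+28+20=73
- item 2+item 3+item 6: weight 12+4+14=30, value 25+28+17=70
Best: 79 pts.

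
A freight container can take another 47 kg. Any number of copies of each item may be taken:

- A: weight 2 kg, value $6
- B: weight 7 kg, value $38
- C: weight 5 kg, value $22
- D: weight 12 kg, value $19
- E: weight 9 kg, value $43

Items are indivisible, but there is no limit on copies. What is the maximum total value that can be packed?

Best value-per-unit is B at 38/7; filling with it alone gives 6×38 = 228.
Optimal mix: 6×B + 1×C → weight 47, value 250.

$250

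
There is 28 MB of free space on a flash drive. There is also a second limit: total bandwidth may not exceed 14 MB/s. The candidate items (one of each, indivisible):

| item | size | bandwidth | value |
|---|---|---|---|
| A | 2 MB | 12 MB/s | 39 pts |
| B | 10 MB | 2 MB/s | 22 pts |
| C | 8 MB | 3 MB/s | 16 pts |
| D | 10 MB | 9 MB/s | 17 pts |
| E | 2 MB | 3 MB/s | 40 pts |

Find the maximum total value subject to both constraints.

79 pts

Feasible sets respecting both limits:
- B+D+E: size 22, bandwidth 14, value 79
- B+C+E: size 20, bandwidth 8, value 78
- B+E: size 12, bandwidth 5, value 62
- A+B: size 12, bandwidth 14, value 61
Best: 79 pts.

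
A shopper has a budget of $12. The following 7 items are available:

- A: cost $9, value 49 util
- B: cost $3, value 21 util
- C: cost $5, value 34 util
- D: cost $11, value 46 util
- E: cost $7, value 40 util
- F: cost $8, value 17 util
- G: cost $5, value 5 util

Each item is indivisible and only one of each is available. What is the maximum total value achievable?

74 util

This is a 0/1 knapsack; check combinations near the capacity.
- C+E: cost 5+7=12, value 34+40=74
- A+B: cost 9+3=12, value 49+21=70
- B+E: cost 3+7=10, value 21+40=61
Best: 74 util.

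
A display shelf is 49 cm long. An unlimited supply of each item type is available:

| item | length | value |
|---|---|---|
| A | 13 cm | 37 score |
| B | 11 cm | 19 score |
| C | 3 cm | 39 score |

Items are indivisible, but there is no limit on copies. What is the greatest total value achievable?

624 score

Best value-per-unit is C at 39/3, and filling with it alone uses length 16×3=48. No mix of the others beats 16×39 = 624.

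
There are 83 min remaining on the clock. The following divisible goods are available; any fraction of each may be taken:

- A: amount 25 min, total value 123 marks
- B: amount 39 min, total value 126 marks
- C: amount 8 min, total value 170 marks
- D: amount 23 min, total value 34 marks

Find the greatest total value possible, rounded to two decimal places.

435.26

Take in order of value per unit:
- C (170/8 per unit): all 8 → value 170, running total 170.00
- A (123/25 per unit): all 25 → value 123, running total 293.00
- B (126/39 per unit): all 39 → value 126, running total 419.00
- D (34/23 per unit): 11 of 23 → value 11×34/23 = 16.2609, running total 435.26
Total 435.26.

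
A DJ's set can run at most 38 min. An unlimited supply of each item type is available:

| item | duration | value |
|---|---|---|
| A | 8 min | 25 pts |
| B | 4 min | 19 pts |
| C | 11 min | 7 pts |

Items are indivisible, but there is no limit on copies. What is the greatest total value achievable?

Best value-per-unit is B at 19/4, and filling with it alone uses duration 9×4=36. No mix of the others beats 9×19 = 171.

171 pts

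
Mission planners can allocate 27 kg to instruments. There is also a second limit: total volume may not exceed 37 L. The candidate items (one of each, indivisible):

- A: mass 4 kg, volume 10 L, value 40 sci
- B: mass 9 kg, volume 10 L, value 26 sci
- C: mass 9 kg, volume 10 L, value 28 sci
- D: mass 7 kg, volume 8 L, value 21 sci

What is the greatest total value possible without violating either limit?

Feasible sets respecting both limits:
- A+B+C: mass 22, volume 30, value 94
- A+C+D: mass 20, volume 28, value 89
- A+B+D: mass 20, volume 28, value 87
- B+C+D: mass 25, volume 28, value 75
Best: 94 sci.

94 sci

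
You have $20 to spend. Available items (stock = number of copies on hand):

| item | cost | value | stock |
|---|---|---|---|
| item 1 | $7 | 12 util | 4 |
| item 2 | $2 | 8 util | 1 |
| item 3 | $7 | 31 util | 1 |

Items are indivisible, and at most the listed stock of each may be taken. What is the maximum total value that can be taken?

Top feasible selections:
- 1×item 1 + 1×item 2 + 1×item 3: cost 16, value 51
- 1×item 1 + 1×item 3: cost 14, value 43
- 1×item 2 + 1×item 3: cost 9, value 39
Best: 51 util.

51 util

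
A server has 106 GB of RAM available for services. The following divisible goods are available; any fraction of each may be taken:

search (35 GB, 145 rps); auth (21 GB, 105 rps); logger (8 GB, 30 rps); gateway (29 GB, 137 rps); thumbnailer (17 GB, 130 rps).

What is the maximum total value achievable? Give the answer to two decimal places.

Take in order of value per unit:
- thumbnailer (130/17 per unit): all 17 → value 130, running total 130.00
- auth (105/21 per unit): all 21 → value 105, running total 235.00
- gateway (137/29 per unit): all 29 → value 137, running total 372.00
- search (145/35 per unit): all 35 → value 145, running total 517.00
- logger (30/8 per unit): 4 of 8 → value 4×30/8 = 15.0000, running total 532.00
Total 532.00.

532.00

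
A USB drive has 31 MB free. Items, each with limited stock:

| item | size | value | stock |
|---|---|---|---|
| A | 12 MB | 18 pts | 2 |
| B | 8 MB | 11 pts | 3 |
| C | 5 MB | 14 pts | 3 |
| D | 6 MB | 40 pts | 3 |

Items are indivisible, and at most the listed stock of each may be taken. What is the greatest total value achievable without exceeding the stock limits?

Best selections within size 31 and stock limits:
- 2×C + 3×D: size 28, value 148
- 1×B + 1×C + 3×D: size 31, value 145
- 1×A + 3×D: size 30, value 138
Best: 148 pts.

148 pts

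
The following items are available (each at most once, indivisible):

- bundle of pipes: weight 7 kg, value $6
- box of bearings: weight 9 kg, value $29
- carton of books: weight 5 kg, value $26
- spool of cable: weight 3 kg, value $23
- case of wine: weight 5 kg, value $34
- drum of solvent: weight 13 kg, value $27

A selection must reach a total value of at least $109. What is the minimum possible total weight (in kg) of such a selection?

22

Subsets with value ≥ 109, sorted by total weight:
- box of bearings+carton of books+spool of cable+case of wine: weight 22, value 112
- carton of books+spool of cable+case of wine+drum of solvent: weight 26, value 110
Minimum weight: 22 kg.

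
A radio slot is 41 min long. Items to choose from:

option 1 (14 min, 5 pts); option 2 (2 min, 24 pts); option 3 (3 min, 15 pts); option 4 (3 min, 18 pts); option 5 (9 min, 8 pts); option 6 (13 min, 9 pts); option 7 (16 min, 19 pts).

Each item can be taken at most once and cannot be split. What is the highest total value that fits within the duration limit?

85 pts

Check high-value combinations within 41 min:
- option 2+option 3+option 4+option 6+option 7: duration 2+3+3+13+16=37, value 24+15+18+9+19=85
- option 2+option 3+option 4+option 5+option 7: duration 2+3+3+9+16=33, value 24+15+18+8+19=84
- option 1+option 2+option 3+option 4+option 7: duration 14+2+3+3+16=38, value 5+24+15+18+19=81
Best: 85 pts.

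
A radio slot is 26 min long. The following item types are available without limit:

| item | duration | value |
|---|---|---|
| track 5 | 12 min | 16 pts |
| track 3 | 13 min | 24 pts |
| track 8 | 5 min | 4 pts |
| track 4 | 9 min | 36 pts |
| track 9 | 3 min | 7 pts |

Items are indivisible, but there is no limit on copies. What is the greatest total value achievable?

86 pts

Best value-per-unit is track 4 at 36/9; filling with it alone gives 2×36 = 72.
Optimal mix: 2×track 4 + 2×track 9 → duration 24, value 86.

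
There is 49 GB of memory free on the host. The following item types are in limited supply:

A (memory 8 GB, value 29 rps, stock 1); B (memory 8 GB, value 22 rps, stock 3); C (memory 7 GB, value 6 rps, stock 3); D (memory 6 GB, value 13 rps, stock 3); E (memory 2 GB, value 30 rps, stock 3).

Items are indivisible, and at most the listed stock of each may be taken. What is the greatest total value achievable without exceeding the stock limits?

202 rps

Best selections within memory 49 and stock limits:
- 1×A + 2×B + 3×D + 3×E: memory 48, value 202
- 1×A + 3×B + 1×D + 3×E: memory 44, value 198
- 3×B + 3×D + 3×E: memory 48, value 195
Best: 202 rps.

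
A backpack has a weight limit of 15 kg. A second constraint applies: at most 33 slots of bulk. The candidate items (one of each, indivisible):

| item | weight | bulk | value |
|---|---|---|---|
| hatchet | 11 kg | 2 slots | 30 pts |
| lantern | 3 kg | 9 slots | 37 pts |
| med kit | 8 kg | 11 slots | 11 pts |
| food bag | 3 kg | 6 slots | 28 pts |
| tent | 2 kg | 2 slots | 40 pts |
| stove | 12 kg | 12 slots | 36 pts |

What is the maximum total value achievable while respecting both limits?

Feasible sets respecting both limits:
- lantern+food bag+tent: weight 8, bulk 17, value 105
- lantern+med kit+tent: weight 13, bulk 22, value 88
- med kit+food bag+tent: weight 13, bulk 19, value 79
- lantern+tent: weight 5, bulk 11, value 77
Best: 105 pts.

105 pts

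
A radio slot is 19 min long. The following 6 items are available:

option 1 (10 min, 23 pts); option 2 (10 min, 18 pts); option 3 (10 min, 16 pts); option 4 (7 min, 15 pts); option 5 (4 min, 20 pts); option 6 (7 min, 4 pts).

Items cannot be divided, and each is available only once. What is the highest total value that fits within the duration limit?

Check high-value combinations within 19 min:
- option 1+option 5: duration 10+4=14, value 23+20=43
- option 4+option 5+option 6: duration 7+4+7=18, value 15+20+4=39
- option 2+option 5: duration 10+4=14, value 18+20=38
- option 1+option 4: duration 10+7=17, value 23+15=38
Best: 43 pts.

43 pts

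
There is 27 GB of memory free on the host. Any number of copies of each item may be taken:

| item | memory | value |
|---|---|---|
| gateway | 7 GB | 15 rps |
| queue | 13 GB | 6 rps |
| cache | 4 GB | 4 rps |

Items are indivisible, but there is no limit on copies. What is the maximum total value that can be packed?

49 rps

Best value-per-unit is gateway at 15/7; filling with it alone gives 3×15 = 45.
Optimal mix: 3×gateway + 1×cache → memory 25, value 49.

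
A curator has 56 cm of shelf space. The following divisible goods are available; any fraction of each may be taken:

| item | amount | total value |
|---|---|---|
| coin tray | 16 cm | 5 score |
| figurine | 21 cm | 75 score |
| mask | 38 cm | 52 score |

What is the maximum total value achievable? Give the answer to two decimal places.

Take in order of value per unit:
- figurine (75/21 per unit): all 21 → value 75, running total 75.00
- mask (52/38 per unit): 35 of 38 → value 35×52/38 = 47.8947, running total 122.89
Total 122.89.

122.89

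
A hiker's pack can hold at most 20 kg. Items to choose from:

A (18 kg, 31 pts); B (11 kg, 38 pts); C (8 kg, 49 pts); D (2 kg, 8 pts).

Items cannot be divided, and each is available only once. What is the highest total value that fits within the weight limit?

Check high-value combinations within 20 kg:
- B+C: weight 11+8=19, value 38+49=87
- C+D: weight 8+2=10, value 49+8=57
- C: weight 8, value 49
- B+D: weight 11+2=13, value 38+8=46
- A+D: weight 18+2=20, value 31+8=39
Best: 87 pts.

87 pts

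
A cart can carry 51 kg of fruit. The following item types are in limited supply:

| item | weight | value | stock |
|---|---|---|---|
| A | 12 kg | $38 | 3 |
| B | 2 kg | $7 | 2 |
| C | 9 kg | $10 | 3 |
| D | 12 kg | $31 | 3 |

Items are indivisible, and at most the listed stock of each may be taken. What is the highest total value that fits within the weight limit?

$152

Top feasible selections:
- 3×A + 1×B + 1×D: weight 50, value 152
- 3×A + 1×D: weight 48, value 145
- 2×A + 1×B + 2×D: weight 50, value 145
Best: $152.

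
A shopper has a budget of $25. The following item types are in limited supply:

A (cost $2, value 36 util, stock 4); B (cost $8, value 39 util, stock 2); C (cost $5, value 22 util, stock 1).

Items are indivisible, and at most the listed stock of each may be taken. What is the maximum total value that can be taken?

Best selections within cost 25 and stock limits:
- 4×A + 2×B: cost 24, value 222
- 4×A + 1×B + 1×C: cost 21, value 205
- 3×A + 2×B: cost 22, value 186
- 4×A + 1×B: cost 16, value 183
Best: 222 util.

222 util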